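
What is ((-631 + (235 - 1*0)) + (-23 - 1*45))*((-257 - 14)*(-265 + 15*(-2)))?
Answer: -37094480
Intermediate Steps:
((-631 + (235 - 1*0)) + (-23 - 1*45))*((-257 - 14)*(-265 + 15*(-2))) = ((-631 + (235 + 0)) + (-23 - 45))*(-271*(-265 - 30)) = ((-631 + 235) - 68)*(-271*(-295)) = (-396 - 68)*79945 = -464*79945 = -37094480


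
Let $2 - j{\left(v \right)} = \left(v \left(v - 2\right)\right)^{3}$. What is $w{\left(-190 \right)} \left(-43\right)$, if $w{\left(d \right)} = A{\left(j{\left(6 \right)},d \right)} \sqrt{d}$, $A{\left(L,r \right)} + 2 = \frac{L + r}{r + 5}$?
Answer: $- \frac{586606 i \sqrt{190}}{185} \approx - 43707.0 i$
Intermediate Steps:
$j{\left(v \right)} = 2 - v^{3} \left(-2 + v\right)^{3}$ ($j{\left(v \right)} = 2 - \left(v \left(v - 2\right)\right)^{3} = 2 - \left(v \left(-2 + v\right)\right)^{3} = 2 - v^{3} \left(-2 + v\right)^{3}$)
$A{\left(L,r \right)} = -2 + \frac{L + r}{5 + r}$ ($A{\left(L,r \right)} = -2 + \frac{L + r}{r + 5} = -2 + \frac{L + r}{5 + r}$)
$w{\left(d \right)} = \frac{\sqrt{d} \left(-13832 - d\right)}{5 + d}$ ($w{\left(d \right)} = \frac{-10 + \left(2 - 6^{3} \left(-2 + 6\right)^{3}\right) - d}{5 + d} \sqrt{d} = \frac{-10 + \left(2 - 216 \cdot 4^{3}\right) - d}{5 + d} \sqrt{d} = \frac{-10 + \left(2 - 216 \cdot 64\right) - d}{5 + d} \sqrt{d} = \frac{-10 + \left(2 - 13824\right) - d}{5 + d} \sqrt{d} = \frac{-10 - 13822 - d}{5 + d} \sqrt{d} = \frac{-13832 - d}{5 + d} \sqrt{d} = \frac{\sqrt{d} \left(-13832 - d\right)}{5 + d}$)
$w{\left(-190 \right)} \left(-43\right) = \frac{\sqrt{-190} \left(-13832 - -190\right)}{5 - 190} \left(-43\right) = \frac{i \sqrt{190} \left(-13832 + 190\right)}{-185} \left(-43\right) = i \sqrt{190} \left(- \frac{1}{185}\right) \left(-13642\right) \left(-43\right) = \frac{13642 i \sqrt{190}}{185} \left(-43\right) = - \frac{586606 i \sqrt{190}}{185}$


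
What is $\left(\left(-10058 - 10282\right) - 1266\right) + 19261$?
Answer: $-2345$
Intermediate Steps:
$\left(\left(-10058 - 10282\right) - 1266\right) + 19261 = \left(-20340 - 1266\right) + 19261 = -21606 + 19261 = -2345$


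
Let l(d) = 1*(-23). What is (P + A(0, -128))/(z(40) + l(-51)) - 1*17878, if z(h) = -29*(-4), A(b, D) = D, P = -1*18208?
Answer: -560330/31 ≈ -18075.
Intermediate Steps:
P = -18208
l(d) = -23
z(h) = 116
(P + A(0, -128))/(z(40) + l(-51)) - 1*17878 = (-18208 - 128)/(116 - 23) - 1*17878 = -18336/93 - 17878 = -18336*1/93 - 17878 = -6112/31 - 17878 = -560330/31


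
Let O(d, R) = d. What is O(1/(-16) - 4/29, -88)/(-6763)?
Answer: 93/3138032 ≈ 2.9636e-5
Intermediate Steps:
O(1/(-16) - 4/29, -88)/(-6763) = (1/(-16) - 4/29)/(-6763) = (1*(-1/16) - 4*1/29)*(-1/6763) = (-1/16 - 4/29)*(-1/6763) = -93/464*(-1/6763) = 93/3138032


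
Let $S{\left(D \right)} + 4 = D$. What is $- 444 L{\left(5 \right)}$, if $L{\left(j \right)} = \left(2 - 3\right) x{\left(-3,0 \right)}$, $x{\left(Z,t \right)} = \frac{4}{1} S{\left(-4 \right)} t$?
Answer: $0$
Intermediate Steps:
$S{\left(D \right)} = -4 + D$
$x{\left(Z,t \right)} = - 32 t$ ($x{\left(Z,t \right)} = \frac{4}{1} \left(-4 - 4\right) t = 4 \cdot 1 \left(-8\right) t = 4 \left(-8\right) t = - 32 t$)
$L{\left(j \right)} = 0$ ($L{\left(j \right)} = \left(2 - 3\right) \left(\left(-32\right) 0\right) = \left(-1\right) 0 = 0$)
$- 444 L{\left(5 \right)} = \left(-444\right) 0 = 0$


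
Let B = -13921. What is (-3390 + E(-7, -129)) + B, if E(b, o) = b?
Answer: -17318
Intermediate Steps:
(-3390 + E(-7, -129)) + B = (-3390 - 7) - 13921 = -3397 - 13921 = -17318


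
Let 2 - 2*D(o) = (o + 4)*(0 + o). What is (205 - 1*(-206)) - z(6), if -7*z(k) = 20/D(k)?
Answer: 83413/203 ≈ 410.90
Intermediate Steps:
D(o) = 1 - o*(4 + o)/2 (D(o) = 1 - (o + 4)*(0 + o)/2 = 1 - (4 + o)*o/2 = 1 - o*(4 + o)/2)
z(k) = -20/(7*(1 - 2*k - k²/2))
(205 - 1*(-206)) - z(6) = (205 - 1*(-206)) - 40/(7*(-2 + 6² + 4*6)) = (205 + 206) - 40/(7*(-2 + 36 + 24)) = 411 - 40/(7*58) = 411 - 1*20/203 = 411 - 20/203 = 83413/203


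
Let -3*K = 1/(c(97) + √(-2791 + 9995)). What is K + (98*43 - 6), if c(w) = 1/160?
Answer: 2328148365136/553267197 - 51200*√1801/553267197 ≈ 4208.0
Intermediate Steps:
c(w) = 1/160
K = -1/(3*(1/160 + 2*√1801)) (K = -1/(3*(1/160 + √(-2791 + 9995))) = -1/(3*(1/160 + √7204)) = -1/(3*(1/160 + 2*√1801)) ≈ -0.0039270)
K + (98*43 - 6) = (160/553267197 - 51200*√1801/553267197) + (98*43 - 6) = (160/553267197 - 51200*√1801/553267197) + (4214 - 6) = (160/553267197 - 51200*√1801/553267197) + 4208 = 2328148365136/553267197 - 51200*√1801/553267197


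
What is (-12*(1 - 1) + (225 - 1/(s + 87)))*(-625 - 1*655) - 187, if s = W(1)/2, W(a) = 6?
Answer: -2593555/9 ≈ -2.8817e+5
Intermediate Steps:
s = 3 (s = 6/2 = (½)*6 = 3)
(-12*(1 - 1) + (225 - 1/(s + 87)))*(-625 - 1*655) - 187 = (-12*(1 - 1) + (225 - 1/(3 + 87)))*(-625 - 1*655) - 187 = (-12*0 + (225 - 1/90))*(-625 - 655) - 187 = (0 + (225 - 1*1/90))*(-1280) - 187 = (0 + (225 - 1/90))*(-1280) - 187 = (0 + 20249/90)*(-1280) - 187 = (20249/90)*(-1280) - 187 = -2591872/9 - 187 = -2593555/9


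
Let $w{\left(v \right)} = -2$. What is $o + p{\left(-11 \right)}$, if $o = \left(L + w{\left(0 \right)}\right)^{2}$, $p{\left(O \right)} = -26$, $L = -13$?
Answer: $199$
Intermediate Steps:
$o = 225$ ($o = \left(-13 - 2\right)^{2} = \left(-15\right)^{2} = 225$)
$o + p{\left(-11 \right)} = 225 - 26 = 199$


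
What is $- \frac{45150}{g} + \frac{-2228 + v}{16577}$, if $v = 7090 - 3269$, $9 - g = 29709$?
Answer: $\frac{482281}{298386} \approx 1.6163$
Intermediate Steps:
$g = -29700$ ($g = 9 - 29709 = -29700$)
$v = 3821$
$- \frac{45150}{g} + \frac{-2228 + v}{16577} = - \frac{45150}{-29700} + \frac{-2228 + 3821}{16577} = \left(-45150\right) \left(- \frac{1}{29700}\right) + 1593 \cdot \frac{1}{16577} = \frac{301}{198} + \frac{1593}{16577} = \frac{482281}{298386}$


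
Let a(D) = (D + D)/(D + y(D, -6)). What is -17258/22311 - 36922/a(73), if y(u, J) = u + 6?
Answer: -62607532226/1628703 ≈ -38440.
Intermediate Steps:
y(u, J) = 6 + u
a(D) = 2*D/(6 + 2*D) (a(D) = (D + D)/(D + (6 + D)) = (2*D)/(6 + 2*D) = 2*D/(6 + 2*D))
-17258/22311 - 36922/a(73) = -17258/22311 - 36922/(73/(3 + 73)) = -17258*1/22311 - 36922/(73/76) = -17258/22311 - 36922/(73*(1/76)) = -17258/22311 - 36922/73/76 = -17258/22311 - 36922*76/73 = -17258/22311 - 2806072/73 = -62607532226/1628703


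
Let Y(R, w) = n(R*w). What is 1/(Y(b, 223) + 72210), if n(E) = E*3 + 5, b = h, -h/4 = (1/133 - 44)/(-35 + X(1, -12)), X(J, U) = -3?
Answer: 2527/174658667 ≈ 1.4468e-5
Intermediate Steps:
h = -11702/2527 (h = -4*(1/133 - 44)/(-35 - 3) = -4*(1/133 - 44)/(-38) = -(-23404)*(-1)/(133*38) = -4*5851/5054 = -11702/2527 ≈ -4.6308)
b = -11702/2527 ≈ -4.6308
n(E) = 5 + 3*E (n(E) = 3*E + 5 = 5 + 3*E)
Y(R, w) = 5 + 3*R*w (Y(R, w) = 5 + 3*(R*w) = 5 + 3*R*w)
1/(Y(b, 223) + 72210) = 1/((5 + 3*(-11702/2527)*223) + 72210) = 1/((5 - 7828638/2527) + 72210) = 1/(-7816003/2527 + 72210) = 1/(174658667/2527) = 2527/174658667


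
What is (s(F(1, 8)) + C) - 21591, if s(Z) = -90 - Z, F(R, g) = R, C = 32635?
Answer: 10953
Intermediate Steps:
(s(F(1, 8)) + C) - 21591 = ((-90 - 1*1) + 32635) - 21591 = ((-90 - 1) + 32635) - 21591 = (-91 + 32635) - 21591 = 32544 - 21591 = 10953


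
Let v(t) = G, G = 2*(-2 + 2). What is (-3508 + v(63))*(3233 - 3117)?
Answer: -406928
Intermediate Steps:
G = 0 (G = 2*0 = 0)
v(t) = 0
(-3508 + v(63))*(3233 - 3117) = (-3508 + 0)*(3233 - 3117) = -3508*116 = -406928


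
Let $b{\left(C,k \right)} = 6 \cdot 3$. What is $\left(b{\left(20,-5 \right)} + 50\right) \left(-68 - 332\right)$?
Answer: $-27200$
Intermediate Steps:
$b{\left(C,k \right)} = 18$
$\left(b{\left(20,-5 \right)} + 50\right) \left(-68 - 332\right) = \left(18 + 50\right) \left(-68 - 332\right) = 68 \left(-400\right) = -27200$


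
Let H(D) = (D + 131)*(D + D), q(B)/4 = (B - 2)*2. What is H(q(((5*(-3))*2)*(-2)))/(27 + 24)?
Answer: 32480/3 ≈ 10827.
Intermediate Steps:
q(B) = -16 + 8*B (q(B) = 4*((B - 2)*2) = 4*((-2 + B)*2) = 4*(-4 + 2*B) = -16 + 8*B)
H(D) = 2*D*(131 + D) (H(D) = (131 + D)*(2*D) = 2*D*(131 + D))
H(q(((5*(-3))*2)*(-2)))/(27 + 24) = (2*(-16 + 8*(((5*(-3))*2)*(-2)))*(131 + (-16 + 8*(((5*(-3))*2)*(-2)))))/(27 + 24) = (2*(-16 + 8*(-15*2*(-2)))*(131 + (-16 + 8*(-15*2*(-2)))))/51 = (2*(-16 + 8*(-30*(-2)))*(131 + (-16 + 8*(-30*(-2)))))*(1/51) = (2*(-16 + 8*60)*(131 + (-16 + 8*60)))*(1/51) = (2*(-16 + 480)*(131 + (-16 + 480)))*(1/51) = (2*464*(131 + 464))*(1/51) = (2*464*595)*(1/51) = 552160*(1/51) = 32480/3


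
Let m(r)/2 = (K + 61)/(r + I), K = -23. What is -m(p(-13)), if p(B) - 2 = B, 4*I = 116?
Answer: -38/9 ≈ -4.2222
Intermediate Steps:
I = 29 (I = (¼)*116 = 29)
p(B) = 2 + B
m(r) = 76/(29 + r) (m(r) = 2*((-23 + 61)/(r + 29)) = 2*(38/(29 + r)) = 76/(29 + r))
-m(p(-13)) = -76/(29 + (2 - 13)) = -76/(29 - 11) = -76/18 = -1*38/9 = -38/9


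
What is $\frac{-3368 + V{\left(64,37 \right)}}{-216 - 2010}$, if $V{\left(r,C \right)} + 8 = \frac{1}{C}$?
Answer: $\frac{41637}{27454} \approx 1.5166$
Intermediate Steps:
$V{\left(r,C \right)} = -8 + \frac{1}{C}$
$\frac{-3368 + V{\left(64,37 \right)}}{-216 - 2010} = \frac{-3368 - \left(8 - \frac{1}{37}\right)}{-216 - 2010} = \frac{-3368 + \left(-8 + \frac{1}{37}\right)}{-2226} = \left(-3368 - \frac{295}{37}\right) \left(- \frac{1}{2226}\right) = \left(- \frac{124911}{37}\right) \left(- \frac{1}{2226}\right) = \frac{41637}{27454}$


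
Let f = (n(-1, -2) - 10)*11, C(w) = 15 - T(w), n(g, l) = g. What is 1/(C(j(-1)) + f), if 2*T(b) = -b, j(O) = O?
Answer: -2/213 ≈ -0.0093897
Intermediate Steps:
T(b) = -b/2 (T(b) = (-b)/2 = -b/2)
C(w) = 15 + w/2 (C(w) = 15 - (-1)*w/2 = 15 + w/2)
f = -121 (f = (-1 - 10)*11 = -11*11 = -121)
1/(C(j(-1)) + f) = 1/((15 + (1/2)*(-1)) - 121) = 1/((15 - 1/2) - 121) = 1/(29/2 - 121) = 1/(-213/2) = -2/213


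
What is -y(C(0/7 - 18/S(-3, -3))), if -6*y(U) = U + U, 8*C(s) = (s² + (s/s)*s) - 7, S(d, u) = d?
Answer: 35/24 ≈ 1.4583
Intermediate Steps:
C(s) = -7/8 + s/8 + s²/8 (C(s) = ((s² + (s/s)*s) - 7)/8 = ((s² + 1*s) - 7)/8 = ((s² + s) - 7)/8 = ((s + s²) - 7)/8 = (-7 + s + s²)/8 = -7/8 + s/8 + s²/8)
y(U) = -U/3 (y(U) = -(U + U)/6 = -U/3)
-y(C(0/7 - 18/S(-3, -3))) = -(-1)*(-7/8 + (0/7 - 18/(-3))/8 + (0/7 - 18/(-3))²/8)/3 = -(-1)*(-7/8 + (0*(⅐) - 18*(-⅓))/8 + (0*(⅐) - 18*(-⅓))²/8)/3 = -(-1)*(-7/8 + (0 + 6)/8 + (0 + 6)²/8)/3 = -(-1)*(-7/8 + (⅛)*6 + (⅛)*6²)/3 = -(-1)*(-7/8 + ¾ + (⅛)*36)/3 = -(-1)*(-7/8 + ¾ + 9/2)/3 = -(-1)*35/(3*8) = -1*(-35/24) = 35/24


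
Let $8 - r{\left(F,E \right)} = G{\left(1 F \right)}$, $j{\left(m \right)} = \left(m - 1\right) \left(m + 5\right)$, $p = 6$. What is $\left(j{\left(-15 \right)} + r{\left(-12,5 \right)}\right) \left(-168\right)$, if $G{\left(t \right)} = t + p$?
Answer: $-29232$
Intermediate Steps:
$j{\left(m \right)} = \left(-1 + m\right) \left(5 + m\right)$
$G{\left(t \right)} = 6 + t$ ($G{\left(t \right)} = t + 6 = 6 + t$)
$r{\left(F,E \right)} = 2 - F$ ($r{\left(F,E \right)} = 8 - \left(6 + 1 F\right) = 8 - \left(6 + F\right) = 2 - F$)
$\left(j{\left(-15 \right)} + r{\left(-12,5 \right)}\right) \left(-168\right) = \left(\left(-5 + \left(-15\right)^{2} + 4 \left(-15\right)\right) + \left(2 - -12\right)\right) \left(-168\right) = \left(\left(-5 + 225 - 60\right) + \left(2 + 12\right)\right) \left(-168\right) = \left(160 + 14\right) \left(-168\right) = 174 \left(-168\right) = -29232$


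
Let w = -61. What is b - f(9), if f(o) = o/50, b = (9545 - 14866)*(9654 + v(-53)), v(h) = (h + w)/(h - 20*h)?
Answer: -136126079277/2650 ≈ -5.1368e+7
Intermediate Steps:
v(h) = -(-61 + h)/(19*h) (v(h) = (h - 61)/(h - 20*h) = (-61 + h)/((-19*h)) = (-61 + h)*(-1/(19*h)) = -(-61 + h)/(19*h))
b = -2722521576/53 (b = (9545 - 14866)*(9654 + (1/19)*(61 - 1*(-53))/(-53)) = -5321*(9654 + (1/19)*(-1/53)*(61 + 53)) = -5321*(9654 + (1/19)*(-1/53)*114) = -5321*(9654 - 6/53) = -5321*511656/53 = -2722521576/53 ≈ -5.1368e+7)
f(o) = o/50 (f(o) = o*(1/50) = o/50)
b - f(9) = -2722521576/53 - 9/50 = -136126079277/2650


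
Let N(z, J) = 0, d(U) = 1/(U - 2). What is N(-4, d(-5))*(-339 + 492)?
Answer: 0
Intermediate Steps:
d(U) = 1/(-2 + U)
N(-4, d(-5))*(-339 + 492) = 0*(-339 + 492) = 0*153 = 0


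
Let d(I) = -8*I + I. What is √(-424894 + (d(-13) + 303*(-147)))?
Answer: 4*I*√29334 ≈ 685.09*I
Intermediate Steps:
d(I) = -7*I
√(-424894 + (d(-13) + 303*(-147))) = √(-424894 + (-7*(-13) + 303*(-147))) = √(-424894 + (91 - 44541)) = √(-424894 - 44450) = √(-469344) = 4*I*√29334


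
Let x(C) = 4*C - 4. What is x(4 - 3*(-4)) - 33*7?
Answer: -171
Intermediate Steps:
x(C) = -4 + 4*C
x(4 - 3*(-4)) - 33*7 = (-4 + 4*(4 - 3*(-4))) - 33*7 = (-4 + 4*(4 + 12)) - 231 = (-4 + 4*16) - 231 = (-4 + 64) - 231 = 60 - 231 = -171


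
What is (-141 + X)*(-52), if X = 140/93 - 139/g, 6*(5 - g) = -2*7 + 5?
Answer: 778012/93 ≈ 8365.7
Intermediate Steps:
g = 13/2 (g = 5 - (-2*7 + 5)/6 = 5 - (-14 + 5)/6 = 5 - 1/6*(-9) = 5 + 3/2 = 13/2 ≈ 6.5000)
X = -24034/1209 (X = 140/93 - 139/13/2 = 140*(1/93) - 139*2/13 = 140/93 - 278/13 = -24034/1209 ≈ -19.879)
(-141 + X)*(-52) = (-141 - 24034/1209)*(-52) = -194503/1209*(-52) = 778012/93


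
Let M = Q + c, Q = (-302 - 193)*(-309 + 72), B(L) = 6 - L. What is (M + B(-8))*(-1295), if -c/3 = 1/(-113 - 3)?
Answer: -17625166265/116 ≈ -1.5194e+8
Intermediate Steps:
c = 3/116 (c = -3/(-113 - 3) = -3/(-116) = -3*(-1/116) = 3/116 ≈ 0.025862)
Q = 117315 (Q = -495*(-237) = 117315)
M = 13608543/116 (M = 117315 + 3/116 = 13608543/116 ≈ 1.1732e+5)
(M + B(-8))*(-1295) = (13608543/116 + (6 - 1*(-8)))*(-1295) = (13608543/116 + (6 + 8))*(-1295) = (13608543/116 + 14)*(-1295) = (13610167/116)*(-1295) = -17625166265/116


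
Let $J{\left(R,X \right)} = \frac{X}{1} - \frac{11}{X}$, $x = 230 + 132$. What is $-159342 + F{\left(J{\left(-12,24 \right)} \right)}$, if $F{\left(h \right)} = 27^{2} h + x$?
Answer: $- \frac{1134545}{8} \approx -1.4182 \cdot 10^{5}$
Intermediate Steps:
$x = 362$
$J{\left(R,X \right)} = X - \frac{11}{X}$ ($J{\left(R,X \right)} = X 1 - \frac{11}{X} = X - \frac{11}{X}$)
$F{\left(h \right)} = 362 + 729 h$ ($F{\left(h \right)} = 27^{2} h + 362 = 729 h + 362 = 362 + 729 h$)
$-159342 + F{\left(J{\left(-12,24 \right)} \right)} = -159342 + \left(362 + 729 \left(24 - \frac{11}{24}\right)\right) = -159342 + \left(362 + 729 \cdot \frac{565}{24}\right) = -159342 + \left(362 + \frac{137295}{8}\right) = -159342 + \frac{140191}{8} = - \frac{1134545}{8}$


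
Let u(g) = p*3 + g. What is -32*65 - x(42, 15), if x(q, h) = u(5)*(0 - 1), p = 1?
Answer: -2072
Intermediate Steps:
u(g) = 3 + g (u(g) = 1*3 + g = 3 + g)
x(q, h) = -8 (x(q, h) = (3 + 5)*(0 - 1) = 8*(-1) = -8)
-32*65 - x(42, 15) = -32*65 - 1*(-8) = -2080 + 8 = -2072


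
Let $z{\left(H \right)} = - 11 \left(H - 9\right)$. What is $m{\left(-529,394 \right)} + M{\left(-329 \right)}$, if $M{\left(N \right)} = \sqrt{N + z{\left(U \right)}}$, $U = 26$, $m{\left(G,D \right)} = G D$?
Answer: $-208426 + 2 i \sqrt{129} \approx -2.0843 \cdot 10^{5} + 22.716 i$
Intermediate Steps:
$m{\left(G,D \right)} = D G$
$z{\left(H \right)} = 99 - 11 H$ ($z{\left(H \right)} = - 11 \left(-9 + H\right) = 99 - 11 H$)
$M{\left(N \right)} = \sqrt{-187 + N}$ ($M{\left(N \right)} = \sqrt{N + \left(99 - 286\right)} = \sqrt{N - 187} = \sqrt{-187 + N}$)
$m{\left(-529,394 \right)} + M{\left(-329 \right)} = 394 \left(-529\right) + \sqrt{-187 - 329} = -208426 + \sqrt{-516} = -208426 + 2 i \sqrt{129}$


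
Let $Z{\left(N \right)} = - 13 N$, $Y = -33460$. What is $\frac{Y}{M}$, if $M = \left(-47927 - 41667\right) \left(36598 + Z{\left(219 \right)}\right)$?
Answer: $\frac{16730}{1511943547} \approx 1.1065 \cdot 10^{-5}$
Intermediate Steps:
$M = -3023887094$ ($M = \left(-47927 - 41667\right) \left(36598 - 2847\right) = - 89594 \left(36598 - 2847\right) = \left(-89594\right) 33751 = -3023887094$)
$\frac{Y}{M} = - \frac{33460}{-3023887094} = \left(-33460\right) \left(- \frac{1}{3023887094}\right) = \frac{16730}{1511943547}$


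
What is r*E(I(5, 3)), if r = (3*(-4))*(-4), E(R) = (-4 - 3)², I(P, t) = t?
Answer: 2352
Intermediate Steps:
E(R) = 49 (E(R) = (-7)² = 49)
r = 48 (r = -12*(-4) = 48)
r*E(I(5, 3)) = 48*49 = 2352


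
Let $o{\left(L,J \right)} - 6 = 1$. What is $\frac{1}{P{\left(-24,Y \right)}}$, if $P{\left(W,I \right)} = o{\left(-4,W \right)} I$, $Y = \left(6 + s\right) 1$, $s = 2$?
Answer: $\frac{1}{56} \approx 0.017857$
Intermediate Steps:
$Y = 8$ ($Y = \left(6 + 2\right) 1 = 8 \cdot 1 = 8$)
$o{\left(L,J \right)} = 7$ ($o{\left(L,J \right)} = 6 + 1 = 7$)
$P{\left(W,I \right)} = 7 I$
$\frac{1}{P{\left(-24,Y \right)}} = \frac{1}{7 \cdot 8} = \frac{1}{56}$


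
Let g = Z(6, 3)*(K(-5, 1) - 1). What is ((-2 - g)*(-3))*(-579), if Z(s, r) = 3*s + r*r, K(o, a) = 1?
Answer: -3474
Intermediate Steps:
Z(s, r) = r**2 + 3*s (Z(s, r) = 3*s + r**2 = r**2 + 3*s)
g = 0 (g = (3**2 + 3*6)*(1 - 1) = (9 + 18)*0 = 27*0 = 0)
((-2 - g)*(-3))*(-579) = ((-2 - 1*0)*(-3))*(-579) = ((-2 + 0)*(-3))*(-579) = -2*(-3)*(-579) = 6*(-579) = -3474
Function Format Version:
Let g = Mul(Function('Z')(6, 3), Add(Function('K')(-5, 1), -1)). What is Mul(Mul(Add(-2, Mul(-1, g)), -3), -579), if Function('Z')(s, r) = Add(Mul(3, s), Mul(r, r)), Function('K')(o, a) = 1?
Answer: -3474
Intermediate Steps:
Function('Z')(s, r) = Add(Pow(r, 2), Mul(3, s)) (Function('Z')(s, r) = Add(Mul(3, s), Pow(r, 2)) = Add(Pow(r, 2), Mul(3, s)))
g = 0 (g = Mul(Add(Pow(3, 2), Mul(3, 6)), Add(1, -1)) = Mul(Add(9, 18), 0) = Mul(27, 0) = 0)
Mul(Mul(Add(-2, Mul(-1, g)), -3), -579) = Mul(Mul(Add(-2, Mul(-1, 0)), -3), -579) = Mul(Mul(Add(-2, 0), -3), -579) = Mul(Mul(-2, -3), -579) = Mul(6, -579) = -3474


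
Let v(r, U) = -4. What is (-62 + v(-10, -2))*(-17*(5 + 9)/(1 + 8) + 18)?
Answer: 1672/3 ≈ 557.33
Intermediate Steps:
(-62 + v(-10, -2))*(-17*(5 + 9)/(1 + 8) + 18) = (-62 - 4)*(-17*(5 + 9)/(1 + 8) + 18) = -66*(-238/9 + 18) = -66*(-76/9) = 1672/3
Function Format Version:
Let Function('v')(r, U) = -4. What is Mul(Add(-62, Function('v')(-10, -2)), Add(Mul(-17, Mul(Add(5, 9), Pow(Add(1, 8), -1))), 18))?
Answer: Rational(1672, 3) ≈ 557.33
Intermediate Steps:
Mul(Add(-62, Function('v')(-10, -2)), Add(Mul(-17, Mul(Add(5, 9), Pow(Add(1, 8), -1))), 18)) = Mul(Add(-62, -4), Add(Mul(-17, Mul(Add(5, 9), Pow(Add(1, 8), -1))), 18)) = Mul(-66, Add(Mul(-17, Mul(14, Pow(9, -1))), 18)) = Mul(-66, Add(Mul(-17, Mul(14, Rational(1, 9))), 18)) = Mul(-66, Add(Mul(-17, Rational(14, 9)), 18)) = Mul(-66, Add(Rational(-238, 9), 18)) = Mul(-66, Rational(-76, 9)) = Rational(1672, 3)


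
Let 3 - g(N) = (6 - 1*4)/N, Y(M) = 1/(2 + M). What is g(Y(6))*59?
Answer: -767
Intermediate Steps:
g(N) = 3 - 2/N (g(N) = 3 - (6 - 1*4)/N = 3 - (6 - 4)/N = 3 - 2/N)
g(Y(6))*59 = (3 - 2/(1/(2 + 6)))*59 = (3 - 2/(1/8))*59 = (3 - 2/⅛)*59 = (3 - 2*8)*59 = (3 - 16)*59 = -13*59 = -767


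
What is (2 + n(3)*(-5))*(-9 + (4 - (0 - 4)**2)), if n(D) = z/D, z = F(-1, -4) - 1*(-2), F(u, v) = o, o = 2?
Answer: 98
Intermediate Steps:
F(u, v) = 2
z = 4 (z = 2 - 1*(-2) = 2 + 2 = 4)
n(D) = 4/D
(2 + n(3)*(-5))*(-9 + (4 - (0 - 4)**2)) = (2 + (4/3)*(-5))*(-9 + (4 - (0 - 4)**2)) = (2 + (4*(1/3))*(-5))*(-9 + (4 - 1*(-4)**2)) = (2 + (4/3)*(-5))*(-9 + (4 - 1*16)) = (2 - 20/3)*(-9 + (4 - 16)) = -14*(-9 - 12)/3 = -14/3*(-21) = 98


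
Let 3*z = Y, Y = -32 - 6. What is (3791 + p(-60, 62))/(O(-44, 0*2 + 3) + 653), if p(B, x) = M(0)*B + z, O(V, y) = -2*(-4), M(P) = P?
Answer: 11335/1983 ≈ 5.7161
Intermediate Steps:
Y = -38
z = -38/3 (z = (1/3)*(-38) = -38/3 ≈ -12.667)
O(V, y) = 8
p(B, x) = -38/3 (p(B, x) = 0*B - 38/3 = 0 - 38/3 = -38/3)
(3791 + p(-60, 62))/(O(-44, 0*2 + 3) + 653) = (3791 - 38/3)/(8 + 653) = (11335/3)/661 = (11335/3)*(1/661) = 11335/1983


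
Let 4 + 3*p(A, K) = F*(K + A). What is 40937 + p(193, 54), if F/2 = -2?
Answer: 121819/3 ≈ 40606.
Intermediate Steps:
F = -4 (F = 2*(-2) = -4)
p(A, K) = -4/3 - 4*A/3 - 4*K/3 (p(A, K) = -4/3 + (-4*(K + A))/3 = -4/3 + (-4*(A + K))/3 = -4/3 + (-4*A - 4*K)/3 = -4/3 + (-4*A/3 - 4*K/3) = -4/3 - 4*A/3 - 4*K/3)
40937 + p(193, 54) = 40937 + (-4/3 - 4/3*193 - 4/3*54) = 40937 + (-4/3 - 772/3 - 72) = 40937 - 992/3 = 121819/3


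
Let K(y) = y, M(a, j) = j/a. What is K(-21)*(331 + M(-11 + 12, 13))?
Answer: -7224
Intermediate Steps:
K(-21)*(331 + M(-11 + 12, 13)) = -21*(331 + 13/(-11 + 12)) = -21*(331 + 13/1) = -21*(331 + 13*1) = -21*(331 + 13) = -21*344 = -7224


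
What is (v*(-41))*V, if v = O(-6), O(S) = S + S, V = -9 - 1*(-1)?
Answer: -3936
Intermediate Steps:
V = -8 (V = -9 + 1 = -8)
O(S) = 2*S
v = -12 (v = 2*(-6) = -12)
(v*(-41))*V = -12*(-41)*(-8) = 492*(-8) = -3936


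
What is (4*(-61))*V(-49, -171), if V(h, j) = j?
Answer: 41724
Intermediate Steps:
(4*(-61))*V(-49, -171) = (4*(-61))*(-171) = -244*(-171) = 41724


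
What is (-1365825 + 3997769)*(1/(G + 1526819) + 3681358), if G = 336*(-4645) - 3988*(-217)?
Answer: 1150923081353174312/118785 ≈ 9.6891e+12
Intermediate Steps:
G = -695324 (G = -1560720 + 865396 = -695324)
(-1365825 + 3997769)*(1/(G + 1526819) + 3681358) = (-1365825 + 3997769)*(1/(-695324 + 1526819) + 3681358) = 2631944*(1/831495 + 3681358) = 2631944*(3061030770211/831495) = 1150923081353174312/118785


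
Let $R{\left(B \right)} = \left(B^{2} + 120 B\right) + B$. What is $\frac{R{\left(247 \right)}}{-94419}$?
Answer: $- \frac{6992}{7263} \approx -0.96269$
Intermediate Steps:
$R{\left(B \right)} = B^{2} + 121 B$
$\frac{R{\left(247 \right)}}{-94419} = \frac{247 \left(121 + 247\right)}{-94419} = 247 \cdot 368 \left(- \frac{1}{94419}\right) = 90896 \left(- \frac{1}{94419}\right) = - \frac{6992}{7263}$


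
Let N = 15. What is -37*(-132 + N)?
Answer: 4329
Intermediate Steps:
-37*(-132 + N) = -37*(-132 + 15) = -37*(-117) = 4329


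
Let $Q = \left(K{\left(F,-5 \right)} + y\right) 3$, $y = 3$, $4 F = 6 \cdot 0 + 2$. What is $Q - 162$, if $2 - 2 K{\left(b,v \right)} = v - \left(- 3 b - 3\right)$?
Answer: $- \frac{597}{4} \approx -149.25$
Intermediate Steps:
$F = \frac{1}{2}$ ($F = \frac{6 \cdot 0 + 2}{4} = \frac{0 + 2}{4} = \frac{1}{4} \cdot 2 = \frac{1}{2} \approx 0.5$)
$K{\left(b,v \right)} = - \frac{1}{2} - \frac{3 b}{2} - \frac{v}{2}$ ($K{\left(b,v \right)} = 1 - \frac{v - \left(- 3 b - 3\right)}{2} = 1 - \frac{v - \left(-3 - 3 b\right)}{2} = 1 - \frac{v + \left(3 + 3 b\right)}{2} = 1 - \frac{3 + v + 3 b}{2} = 1 - \left(\frac{3}{2} + \frac{v}{2} + \frac{3 b}{2}\right) = - \frac{1}{2} - \frac{3 b}{2} - \frac{v}{2}$)
$Q = \frac{51}{4}$ ($Q = \left(\left(- \frac{1}{2} - \frac{3}{4} - - \frac{5}{2}\right) + 3\right) 3 = \left(\left(- \frac{1}{2} - \frac{3}{4} + \frac{5}{2}\right) + 3\right) 3 = \left(\frac{5}{4} + 3\right) 3 = \frac{17}{4} \cdot 3 = \frac{51}{4} \approx 12.75$)
$Q - 162 = \frac{51}{4} - 162 = - \frac{597}{4}$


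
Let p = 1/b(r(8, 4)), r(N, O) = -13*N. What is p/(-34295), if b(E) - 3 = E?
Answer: 1/3463795 ≈ 2.8870e-7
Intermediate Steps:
b(E) = 3 + E
p = -1/101 (p = 1/(3 - 13*8) = 1/(3 - 104) = 1/(-101) = -1/101 ≈ -0.0099010)
p/(-34295) = -1/101/(-34295) = -1/101*(-1/34295) = 1/3463795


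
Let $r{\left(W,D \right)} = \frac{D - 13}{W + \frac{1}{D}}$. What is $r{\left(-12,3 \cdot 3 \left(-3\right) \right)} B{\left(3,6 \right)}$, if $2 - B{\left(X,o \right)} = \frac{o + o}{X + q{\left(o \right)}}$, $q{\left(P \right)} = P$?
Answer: $\frac{144}{65} \approx 2.2154$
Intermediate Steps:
$B{\left(X,o \right)} = 2 - \frac{2 o}{X + o}$ ($B{\left(X,o \right)} = 2 - \frac{o + o}{X + o} = 2 - \frac{2 o}{X + o}$)
$r{\left(W,D \right)} = \frac{-13 + D}{W + \frac{1}{D}}$
$r{\left(-12,3 \cdot 3 \left(-3\right) \right)} B{\left(3,6 \right)} = \frac{3 \cdot 3 \left(-3\right) \left(-13 + 3 \cdot 3 \left(-3\right)\right)}{1 + 3 \cdot 3 \left(-3\right) \left(-12\right)} 2 \cdot 3 \frac{1}{3 + 6} = \frac{9 \left(-3\right) \left(-13 + 9 \left(-3\right)\right)}{1 + 9 \left(-3\right) \left(-12\right)} 2 \cdot 3 \cdot \frac{1}{9} = - \frac{27 \left(-13 - 27\right)}{1 - -324} \cdot 2 \cdot 3 \cdot \frac{1}{9} = \left(-27\right) \frac{1}{1 + 324} \left(-40\right) \frac{2}{3} = \left(-27\right) \frac{1}{325} \left(-40\right) \frac{2}{3} = \frac{216}{65} \cdot \frac{2}{3} = \frac{144}{65}$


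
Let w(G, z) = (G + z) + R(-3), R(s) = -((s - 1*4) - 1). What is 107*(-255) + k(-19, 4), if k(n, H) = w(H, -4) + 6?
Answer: -27271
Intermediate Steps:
R(s) = 5 - s (R(s) = -((s - 4) - 1) = -((-4 + s) - 1) = -(-5 + s) = 5 - s)
w(G, z) = 8 + G + z (w(G, z) = (G + z) + (5 - 1*(-3)) = (G + z) + (5 + 3) = (G + z) + 8 = 8 + G + z)
k(n, H) = 10 + H (k(n, H) = (8 + H - 4) + 6 = (4 + H) + 6 = 10 + H)
107*(-255) + k(-19, 4) = 107*(-255) + (10 + 4) = -27285 + 14 = -27271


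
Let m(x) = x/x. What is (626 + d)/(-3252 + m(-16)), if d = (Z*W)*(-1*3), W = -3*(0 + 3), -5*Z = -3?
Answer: -3211/16255 ≈ -0.19754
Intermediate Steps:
Z = ⅗ (Z = -⅕*(-3) = ⅗ ≈ 0.60000)
W = -9 (W = -3*3 = -9)
m(x) = 1
d = 81/5 (d = ((⅗)*(-9))*(-1*3) = -27/5*(-3) = 81/5 ≈ 16.200)
(626 + d)/(-3252 + m(-16)) = (626 + 81/5)/(-3252 + 1) = (3211/5)/(-3251) = (3211/5)*(-1/3251) = -3211/16255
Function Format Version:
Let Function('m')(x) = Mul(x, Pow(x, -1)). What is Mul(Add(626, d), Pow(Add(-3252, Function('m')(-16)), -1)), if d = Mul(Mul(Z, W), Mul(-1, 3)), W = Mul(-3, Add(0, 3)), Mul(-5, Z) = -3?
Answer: Rational(-3211, 16255) ≈ -0.19754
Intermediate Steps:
Z = Rational(3, 5) (Z = Mul(Rational(-1, 5), -3) = Rational(3, 5) ≈ 0.60000)
W = -9 (W = Mul(-3, 3) = -9)
Function('m')(x) = 1
d = Rational(81, 5) (d = Mul(Mul(Rational(3, 5), -9), Mul(-1, 3)) = Mul(Rational(-27, 5), -3) = Rational(81, 5) ≈ 16.200)
Mul(Add(626, d), Pow(Add(-3252, Function('m')(-16)), -1)) = Mul(Add(626, Rational(81, 5)), Pow(Add(-3252, 1), -1)) = Mul(Rational(3211, 5), Pow(-3251, -1)) = Mul(Rational(3211, 5), Rational(-1, 3251)) = Rational(-3211, 16255)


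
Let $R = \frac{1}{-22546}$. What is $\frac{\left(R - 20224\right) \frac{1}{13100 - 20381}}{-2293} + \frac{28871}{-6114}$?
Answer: $- \frac{905850573752354}{191782412198271} \approx -4.7233$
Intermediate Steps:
$R = - \frac{1}{22546} \approx -4.4354 \cdot 10^{-5}$
$\frac{\left(R - 20224\right) \frac{1}{13100 - 20381}}{-2293} + \frac{28871}{-6114} = \frac{\left(- \frac{1}{22546} - 20224\right) \frac{1}{13100 - 20381}}{-2293} + \frac{28871}{-6114} = - \frac{455970305}{22546 \left(-7281\right)} \left(- \frac{1}{2293}\right) + 28871 \left(- \frac{1}{6114}\right) = \left(- \frac{455970305}{22546}\right) \left(- \frac{1}{7281}\right) \left(- \frac{1}{2293}\right) - \frac{28871}{6114} = \frac{455970305}{164157426} \left(- \frac{1}{2293}\right) - \frac{28871}{6114} = - \frac{455970305}{376412977818} - \frac{28871}{6114} = - \frac{905850573752354}{191782412198271}$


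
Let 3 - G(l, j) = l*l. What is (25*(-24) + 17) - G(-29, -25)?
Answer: 255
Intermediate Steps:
G(l, j) = 3 - l² (G(l, j) = 3 - l*l = 3 - l²)
(25*(-24) + 17) - G(-29, -25) = (25*(-24) + 17) - (3 - 1*(-29)²) = (-600 + 17) - (3 - 1*841) = -583 - (3 - 841) = -583 - 1*(-838) = -583 + 838 = 255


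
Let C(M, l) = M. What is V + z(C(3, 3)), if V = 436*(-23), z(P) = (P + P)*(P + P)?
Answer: -9992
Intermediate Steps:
z(P) = 4*P² (z(P) = (2*P)*(2*P) = 4*P²)
V = -10028
V + z(C(3, 3)) = -10028 + 4*3² = -10028 + 4*9 = -10028 + 36 = -9992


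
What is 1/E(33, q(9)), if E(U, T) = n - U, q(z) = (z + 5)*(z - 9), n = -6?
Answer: -1/39 ≈ -0.025641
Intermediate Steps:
q(z) = (-9 + z)*(5 + z) (q(z) = (5 + z)*(-9 + z) = (-9 + z)*(5 + z))
E(U, T) = -6 - U
1/E(33, q(9)) = 1/(-6 - 1*33) = 1/(-6 - 33) = 1/(-39) = -1/39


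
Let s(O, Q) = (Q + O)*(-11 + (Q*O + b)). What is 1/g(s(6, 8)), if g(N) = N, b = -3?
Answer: 1/476 ≈ 0.0021008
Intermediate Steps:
s(O, Q) = (-14 + O*Q)*(O + Q) (s(O, Q) = (Q + O)*(-11 + (Q*O - 3)) = (O + Q)*(-11 + (O*Q - 3)) = (O + Q)*(-11 + (-3 + O*Q)) = (O + Q)*(-14 + O*Q) = (-14 + O*Q)*(O + Q))
1/g(s(6, 8)) = 1/(-14*6 - 14*8 + 6*8**2 + 8*6**2) = 1/(-84 - 112 + 6*64 + 8*36) = 1/(-84 - 112 + 384 + 288) = 1/476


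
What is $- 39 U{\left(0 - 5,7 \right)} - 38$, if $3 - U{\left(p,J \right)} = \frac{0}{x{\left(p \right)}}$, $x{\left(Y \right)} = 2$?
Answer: $-155$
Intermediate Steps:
$U{\left(p,J \right)} = 3$ ($U{\left(p,J \right)} = 3 - \frac{0}{2} = 3 - 0 \cdot \frac{1}{2} = 3 - 0 = 3 + 0 = 3$)
$- 39 U{\left(0 - 5,7 \right)} - 38 = \left(-39\right) 3 - 38 = -117 - 38 = -155$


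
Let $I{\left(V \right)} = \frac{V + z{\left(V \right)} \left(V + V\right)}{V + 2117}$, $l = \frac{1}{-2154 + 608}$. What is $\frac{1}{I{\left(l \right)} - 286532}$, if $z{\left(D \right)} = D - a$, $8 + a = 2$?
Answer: $- \frac{2529937013}{724907912218964} \approx -3.49 \cdot 10^{-6}$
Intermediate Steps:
$a = -6$ ($a = -8 + 2 = -6$)
$l = - \frac{1}{1546}$ ($l = \frac{1}{-1546} = - \frac{1}{1546} \approx -0.00064683$)
$z{\left(D \right)} = 6 + D$ ($z{\left(D \right)} = D - -6 = D + 6 = 6 + D$)
$I{\left(V \right)} = \frac{V + 2 V \left(6 + V\right)}{2117 + V}$ ($I{\left(V \right)} = \frac{V + \left(6 + V\right) \left(V + V\right)}{V + 2117} = \frac{V + \left(6 + V\right) 2 V}{2117 + V} = \frac{V + 2 V \left(6 + V\right)}{2117 + V}$)
$\frac{1}{I{\left(l \right)} - 286532} = \frac{1}{- \frac{13 + 2 \left(- \frac{1}{1546}\right)}{1546 \left(2117 - \frac{1}{1546}\right)} - 286532} = \frac{1}{- \frac{13 - \frac{1}{773}}{1546 \cdot \frac{3272881}{1546}} - 286532} = \frac{1}{\left(- \frac{1}{1546}\right) \frac{1546}{3272881} \cdot \frac{10048}{773} - 286532} = \frac{1}{- \frac{10048}{2529937013} - 286532} = \frac{1}{- \frac{724907912218964}{2529937013}} = - \frac{2529937013}{724907912218964}$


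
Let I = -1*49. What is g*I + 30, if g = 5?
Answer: -215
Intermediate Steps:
I = -49
g*I + 30 = 5*(-49) + 30 = -245 + 30 = -215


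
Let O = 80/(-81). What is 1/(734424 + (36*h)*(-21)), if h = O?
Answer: 3/2205512 ≈ 1.3602e-6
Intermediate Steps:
O = -80/81 (O = 80*(-1/81) = -80/81 ≈ -0.98765)
h = -80/81 ≈ -0.98765
1/(734424 + (36*h)*(-21)) = 1/(734424 + (36*(-80/81))*(-21)) = 1/(734424 - 320/9*(-21)) = 1/(734424 + 2240/3) = 1/(2205512/3) = 3/2205512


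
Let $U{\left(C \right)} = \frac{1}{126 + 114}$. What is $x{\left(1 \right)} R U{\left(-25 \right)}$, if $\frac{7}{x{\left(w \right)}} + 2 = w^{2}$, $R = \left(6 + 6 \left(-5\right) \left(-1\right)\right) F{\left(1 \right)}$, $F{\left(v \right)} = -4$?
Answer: $\frac{21}{5} \approx 4.2$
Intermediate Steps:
$U{\left(C \right)} = \frac{1}{240}$
$R = -144$ ($R = \left(6 + 6 \left(-5\right) \left(-1\right)\right) \left(-4\right) = \left(6 - -30\right) \left(-4\right) = \left(6 + 30\right) \left(-4\right) = 36 \left(-4\right) = -144$)
$x{\left(w \right)} = \frac{7}{-2 + w^{2}}$
$x{\left(1 \right)} R U{\left(-25 \right)} = \frac{7}{-2 + 1^{2}} \left(-144\right) \frac{1}{240} = \frac{7}{-2 + 1} \left(-144\right) \frac{1}{240} = \frac{7}{-1} \left(-144\right) \frac{1}{240} = 7 \left(-1\right) \left(-144\right) \frac{1}{240} = \left(-7\right) \left(-144\right) \frac{1}{240} = 1008 \cdot \frac{1}{240} = \frac{21}{5}$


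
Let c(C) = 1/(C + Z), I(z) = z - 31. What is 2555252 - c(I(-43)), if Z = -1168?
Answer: 3173622985/1242 ≈ 2.5553e+6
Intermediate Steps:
I(z) = -31 + z
c(C) = 1/(-1168 + C) (c(C) = 1/(C - 1168) = 1/(-1168 + C))
2555252 - c(I(-43)) = 2555252 - 1/(-1168 + (-31 - 43)) = 2555252 - 1/(-1168 - 74) = 2555252 - 1/(-1242) = 2555252 - 1*(-1/1242) = 2555252 + 1/1242 = 3173622985/1242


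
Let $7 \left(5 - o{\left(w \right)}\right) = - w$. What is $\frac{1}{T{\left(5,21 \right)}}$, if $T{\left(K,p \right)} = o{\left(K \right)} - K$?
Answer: $\frac{7}{5} \approx 1.4$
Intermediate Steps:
$o{\left(w \right)} = 5 + \frac{w}{7}$ ($o{\left(w \right)} = 5 - \frac{\left(-1\right) w}{7} = 5 + \frac{w}{7}$)
$T{\left(K,p \right)} = 5 - \frac{6 K}{7}$ ($T{\left(K,p \right)} = \left(5 + \frac{K}{7}\right) - K = 5 - \frac{6 K}{7}$)
$\frac{1}{T{\left(5,21 \right)}} = \frac{1}{5 - \frac{30}{7}} = \frac{1}{\frac{5}{7}} = \frac{7}{5}$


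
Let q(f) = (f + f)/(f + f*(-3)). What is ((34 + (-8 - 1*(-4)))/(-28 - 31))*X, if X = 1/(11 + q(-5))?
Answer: -3/59 ≈ -0.050847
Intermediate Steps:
q(f) = -1 (q(f) = (2*f)/(f - 3*f) = (2*f)/((-2*f)) = (2*f)*(-1/(2*f)) = -1)
X = 1/10 (X = 1/(11 - 1) = 1/10 ≈ 0.10000)
((34 + (-8 - 1*(-4)))/(-28 - 31))*X = ((34 + (-8 - 1*(-4)))/(-28 - 31))*(1/10) = ((34 + (-8 + 4))/(-59))*(1/10) = ((34 - 4)*(-1/59))*(1/10) = (30*(-1/59))*(1/10) = -30/59*1/10 = -3/59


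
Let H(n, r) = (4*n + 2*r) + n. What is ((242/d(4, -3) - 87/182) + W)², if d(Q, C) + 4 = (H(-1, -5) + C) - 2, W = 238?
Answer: 61684179769/1192464 ≈ 51728.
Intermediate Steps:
H(n, r) = 2*r + 5*n (H(n, r) = (2*r + 4*n) + n = 2*r + 5*n)
d(Q, C) = -21 + C (d(Q, C) = -4 + (((2*(-5) + 5*(-1)) + C) - 2) = -4 + (((-10 - 5) + C) - 2) = -4 + ((-15 + C) - 2) = -4 + (-17 + C) = -21 + C)
((242/d(4, -3) - 87/182) + W)² = ((242/(-21 - 3) - 87/182) + 238)² = ((242/(-24) - 87*1/182) + 238)² = ((242*(-1/24) - 87/182) + 238)² = ((-121/12 - 87/182) + 238)² = (-11533/1092 + 238)² = (248363/1092)² = 61684179769/1192464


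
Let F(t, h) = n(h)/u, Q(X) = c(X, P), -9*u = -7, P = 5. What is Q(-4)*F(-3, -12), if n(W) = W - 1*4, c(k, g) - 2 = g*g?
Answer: -3888/7 ≈ -555.43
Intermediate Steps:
u = 7/9 (u = -1/9*(-7) = 7/9 ≈ 0.77778)
c(k, g) = 2 + g**2 (c(k, g) = 2 + g*g = 2 + g**2)
n(W) = -4 + W (n(W) = W - 4 = -4 + W)
Q(X) = 27 (Q(X) = 2 + 5**2 = 2 + 25 = 27)
F(t, h) = -36/7 + 9*h/7 (F(t, h) = (-4 + h)/(7/9) = (-4 + h)*(9/7) = -36/7 + 9*h/7)
Q(-4)*F(-3, -12) = 27*(-36/7 + (9/7)*(-12)) = 27*(-36/7 - 108/7) = 27*(-144/7) = -3888/7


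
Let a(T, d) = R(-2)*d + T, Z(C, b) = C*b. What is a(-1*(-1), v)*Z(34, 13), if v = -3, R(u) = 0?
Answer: 442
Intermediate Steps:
a(T, d) = T (a(T, d) = 0*d + T = 0 + T = T)
a(-1*(-1), v)*Z(34, 13) = (-1*(-1))*(34*13) = 1*442 = 442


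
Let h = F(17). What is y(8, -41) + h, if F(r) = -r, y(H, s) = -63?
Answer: -80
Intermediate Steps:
h = -17 (h = -1*17 = -17)
y(8, -41) + h = -63 - 17 = -80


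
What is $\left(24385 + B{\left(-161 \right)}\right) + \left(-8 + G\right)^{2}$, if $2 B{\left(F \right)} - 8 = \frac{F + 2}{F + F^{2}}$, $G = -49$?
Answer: $\frac{1423909601}{51520} \approx 27638.0$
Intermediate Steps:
$B{\left(F \right)} = 4 + \frac{2 + F}{2 \left(F + F^{2}\right)}$ ($B{\left(F \right)} = 4 + \frac{\left(F + 2\right) \frac{1}{F + F^{2}}}{2} = 4 + \frac{\left(2 + F\right) \frac{1}{F + F^{2}}}{2} = 4 + \frac{\frac{1}{F + F^{2}} \left(2 + F\right)}{2} = 4 + \frac{2 + F}{2 \left(F + F^{2}\right)}$)
$\left(24385 + B{\left(-161 \right)}\right) + \left(-8 + G\right)^{2} = \left(24385 + \frac{2 + 8 \left(-161\right)^{2} + 9 \left(-161\right)}{2 \left(-161\right) \left(1 - 161\right)}\right) + \left(-8 - 49\right)^{2} = \left(24385 + \frac{1}{2} \left(- \frac{1}{161}\right) \frac{1}{-160} \left(2 + 8 \cdot 25921 - 1449\right)\right) + \left(-57\right)^{2} = \left(24385 + \frac{1}{2} \left(- \frac{1}{161}\right) \left(- \frac{1}{160}\right) \left(2 + 207368 - 1449\right)\right) + 3249 = \left(24385 + \frac{1}{2} \left(- \frac{1}{161}\right) \left(- \frac{1}{160}\right) 205921\right) + 3249 = \left(24385 + \frac{205921}{51520}\right) + 3249 = \frac{1256521121}{51520} + 3249 = \frac{1423909601}{51520}$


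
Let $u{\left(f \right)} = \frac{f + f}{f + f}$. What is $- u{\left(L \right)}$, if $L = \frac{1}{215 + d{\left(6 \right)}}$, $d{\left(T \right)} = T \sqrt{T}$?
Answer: $-1$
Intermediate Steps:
$d{\left(T \right)} = T^{\frac{3}{2}}$
$L = \frac{1}{215 + 6 \sqrt{6}}$ ($L = \frac{1}{215 + 6^{\frac{3}{2}}} = \frac{1}{215 + 6 \sqrt{6}} \approx 0.0043536$)
$u{\left(f \right)} = 1$ ($u{\left(f \right)} = \frac{2 f}{2 f} = 2 f \frac{1}{2 f} = 1$)
$- u{\left(L \right)} = \left(-1\right) 1 = -1$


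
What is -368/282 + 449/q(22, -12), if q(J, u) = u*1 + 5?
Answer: -64597/987 ≈ -65.448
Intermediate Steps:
q(J, u) = 5 + u (q(J, u) = u + 5 = 5 + u)
-368/282 + 449/q(22, -12) = -368/282 + 449/(5 - 12) = -368*1/282 + 449/(-7) = -184/141 + 449*(-⅐) = -184/141 - 449/7 = -64597/987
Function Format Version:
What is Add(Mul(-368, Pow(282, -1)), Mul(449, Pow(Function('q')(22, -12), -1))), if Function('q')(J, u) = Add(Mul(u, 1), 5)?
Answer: Rational(-64597, 987) ≈ -65.448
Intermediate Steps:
Function('q')(J, u) = Add(5, u) (Function('q')(J, u) = Add(u, 5) = Add(5, u))
Add(Mul(-368, Pow(282, -1)), Mul(449, Pow(Function('q')(22, -12), -1))) = Add(Mul(-368, Pow(282, -1)), Mul(449, Pow(Add(5, -12), -1))) = Add(Mul(-368, Rational(1, 282)), Mul(449, Pow(-7, -1))) = Add(Rational(-184, 141), Mul(449, Rational(-1, 7))) = Add(Rational(-184, 141), Rational(-449, 7)) = Rational(-64597, 987)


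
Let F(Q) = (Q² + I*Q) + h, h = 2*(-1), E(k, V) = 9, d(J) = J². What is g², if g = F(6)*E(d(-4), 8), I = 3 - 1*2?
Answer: 129600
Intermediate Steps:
I = 1 (I = 3 - 2 = 1)
h = -2
F(Q) = -2 + Q + Q² (F(Q) = (Q² + 1*Q) - 2 = (Q² + Q) - 2 = (Q + Q²) - 2 = -2 + Q + Q²)
g = 360 (g = (-2 + 6 + 6²)*9 = (-2 + 6 + 36)*9 = 40*9 = 360)
g² = 360² = 129600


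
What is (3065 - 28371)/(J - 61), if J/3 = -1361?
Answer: 12653/2072 ≈ 6.1067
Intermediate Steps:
J = -4083 (J = 3*(-1361) = -4083)
(3065 - 28371)/(J - 61) = (3065 - 28371)/(-4083 - 61) = -25306/(-4144) = -25306*(-1/4144) = 12653/2072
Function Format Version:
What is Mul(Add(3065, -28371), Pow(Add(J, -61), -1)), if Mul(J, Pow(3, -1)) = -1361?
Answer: Rational(12653, 2072) ≈ 6.1067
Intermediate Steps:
J = -4083 (J = Mul(3, -1361) = -4083)
Mul(Add(3065, -28371), Pow(Add(J, -61), -1)) = Mul(Add(3065, -28371), Pow(Add(-4083, -61), -1)) = Mul(-25306, Pow(-4144, -1)) = Mul(-25306, Rational(-1, 4144)) = Rational(12653, 2072)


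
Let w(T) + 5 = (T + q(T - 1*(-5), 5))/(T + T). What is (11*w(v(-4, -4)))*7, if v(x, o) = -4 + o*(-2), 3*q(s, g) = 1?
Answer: -8239/24 ≈ -343.29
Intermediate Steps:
q(s, g) = ⅓ (q(s, g) = (⅓)*1 = ⅓)
v(x, o) = -4 - 2*o
w(T) = -5 + (⅓ + T)/(2*T) (w(T) = -5 + (T + ⅓)/(T + T) = -5 + (⅓ + T)/((2*T)) = -5 + (⅓ + T)*(1/(2*T)) = -5 + (⅓ + T)/(2*T))
(11*w(v(-4, -4)))*7 = (11*((1 - 27*(-4 - 2*(-4)))/(6*(-4 - 2*(-4)))))*7 = (11*((1 - 27*(-4 + 8))/(6*(-4 + 8))))*7 = (11*((⅙)*(1 - 27*4)/4))*7 = (11*((⅙)*(¼)*(1 - 108)))*7 = (11*((⅙)*(¼)*(-107)))*7 = (11*(-107/24))*7 = -1177/24*7 = -8239/24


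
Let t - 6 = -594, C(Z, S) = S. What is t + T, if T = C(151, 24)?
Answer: -564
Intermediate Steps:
t = -588 (t = 6 - 594 = -588)
T = 24
t + T = -588 + 24 = -564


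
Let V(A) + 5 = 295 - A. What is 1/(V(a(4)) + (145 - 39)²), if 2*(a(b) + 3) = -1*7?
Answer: 2/23065 ≈ 8.6711e-5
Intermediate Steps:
a(b) = -13/2 (a(b) = -3 + (-1*7)/2 = -3 + (½)*(-7) = -3 - 7/2 = -13/2)
V(A) = 290 - A (V(A) = -5 + (295 - A) = 290 - A)
1/(V(a(4)) + (145 - 39)²) = 1/((290 - 1*(-13/2)) + (145 - 39)²) = 1/((290 + 13/2) + 106²) = 1/(593/2 + 11236) = 1/(23065/2) = 2/23065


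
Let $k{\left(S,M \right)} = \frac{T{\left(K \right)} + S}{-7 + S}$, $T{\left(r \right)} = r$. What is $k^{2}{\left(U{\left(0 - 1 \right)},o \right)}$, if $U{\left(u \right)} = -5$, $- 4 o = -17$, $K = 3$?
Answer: $\frac{1}{36} \approx 0.027778$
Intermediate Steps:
$o = \frac{17}{4}$ ($o = \left(- \frac{1}{4}\right) \left(-17\right) = \frac{17}{4} \approx 4.25$)
$k{\left(S,M \right)} = \frac{3 + S}{-7 + S}$
$k^{2}{\left(U{\left(0 - 1 \right)},o \right)} = \left(\frac{3 - 5}{-7 - 5}\right)^{2} = \left(\frac{1}{-12} \left(-2\right)\right)^{2} = \left(\left(- \frac{1}{12}\right) \left(-2\right)\right)^{2} = \left(\frac{1}{6}\right)^{2} = \frac{1}{36}$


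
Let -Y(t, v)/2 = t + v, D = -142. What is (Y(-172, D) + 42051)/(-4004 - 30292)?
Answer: -42679/34296 ≈ -1.2444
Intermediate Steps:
Y(t, v) = -2*t - 2*v (Y(t, v) = -2*(t + v) = -2*t - 2*v)
(Y(-172, D) + 42051)/(-4004 - 30292) = ((-2*(-172) - 2*(-142)) + 42051)/(-4004 - 30292) = ((344 + 284) + 42051)/(-34296) = (628 + 42051)*(-1/34296) = 42679*(-1/34296) = -42679/34296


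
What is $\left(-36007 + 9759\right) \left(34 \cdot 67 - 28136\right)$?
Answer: $678720784$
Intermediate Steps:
$\left(-36007 + 9759\right) \left(34 \cdot 67 - 28136\right) = - 26248 \left(2278 - 28136\right) = \left(-26248\right) \left(-25858\right) = 678720784$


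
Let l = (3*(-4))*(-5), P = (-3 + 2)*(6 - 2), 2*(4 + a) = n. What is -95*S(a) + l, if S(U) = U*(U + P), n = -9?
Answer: -40135/4 ≈ -10034.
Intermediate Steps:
a = -17/2 (a = -4 + (½)*(-9) = -4 - 9/2 = -17/2 ≈ -8.5000)
P = -4 (P = -1*4 = -4)
S(U) = U*(-4 + U) (S(U) = U*(U - 4) = U*(-4 + U))
l = 60 (l = -12*(-5) = 60)
-95*S(a) + l = -(-1615)*(-4 - 17/2)/2 + 60 = -(-1615)*(-25)/(2*2) + 60 = -95*425/4 + 60 = -40375/4 + 60 = -40135/4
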